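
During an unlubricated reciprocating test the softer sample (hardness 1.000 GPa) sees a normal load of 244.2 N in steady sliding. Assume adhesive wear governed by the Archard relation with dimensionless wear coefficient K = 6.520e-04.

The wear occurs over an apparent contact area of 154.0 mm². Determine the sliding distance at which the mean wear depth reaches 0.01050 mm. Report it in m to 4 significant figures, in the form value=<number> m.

The computation carries exact precision, and intermediates appear rounded, and a single final rounding, at 4 significant figures.
Convert: Hardness H = 1.000 GPa = 1.000e+09 Pa.
Convert: Contact area A = 154.0 mm² = 1.540e-04 m².
Convert: Depth limit h_lim = 0.01050 mm = 1.050e-05 m.
SI base units throughout: W = 244.2 N, H = 1.000e+09 Pa, K = 6.520e-04.
Limit volume V_lim = h_lim·A = 1.050e-05 · 1.540e-04 = 1.617e-09 m³.
Thus life L = V_lim·H/(K·W) = 1.617e-09 · 1.000e+09 / (6.520e-04 · 244.2) = 10.16 m.

value=10.16 m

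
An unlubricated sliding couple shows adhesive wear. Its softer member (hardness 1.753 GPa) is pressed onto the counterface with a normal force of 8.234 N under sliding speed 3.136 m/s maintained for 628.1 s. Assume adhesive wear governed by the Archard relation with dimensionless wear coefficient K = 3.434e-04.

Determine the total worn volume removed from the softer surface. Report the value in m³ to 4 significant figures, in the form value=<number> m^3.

The computation keeps full precision; intermediates are printed rounded — one last rounding to 4 significant digits.
Path length L = v·t = 3.136 m/s × 628.1 s = 1970 m.
Hardness H = 1.753 GPa = 1.753e+09 Pa.
As SI base values: W = 8.234 N, H = 1.753e+09 Pa, K = 3.434e-04.
Volume removed: V = K·W·L/H = 3.434e-04 · 8.234 · 1970 / 1.753e+09 = 3.177e-09 m³.

value=3.177e-09 m^3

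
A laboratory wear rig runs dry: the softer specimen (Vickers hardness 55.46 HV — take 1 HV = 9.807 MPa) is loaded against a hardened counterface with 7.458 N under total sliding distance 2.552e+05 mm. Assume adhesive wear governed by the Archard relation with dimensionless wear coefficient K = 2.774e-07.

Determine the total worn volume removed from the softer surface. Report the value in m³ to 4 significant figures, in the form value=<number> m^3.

The intermediates appear rounded; all arithmetic keeps exact precision; rounded once at the end to 4 significant figures.
Convert: Distance covered L = 2.552e+05 mm = 255.2 m.
Convert: Hardness H = 55.46 HV × 9.807 MPa/HV = 543.9 MPa = 5.439e+08 Pa.
Restated in SI base units: W = 7.458 N, H = 5.439e+08 Pa, K = 2.774e-07.
Worn volume V = K·W·L/H = 2.774e-07 · 7.458 · 255.2 / 5.439e+08 = 9.707e-13 m³.

value=9.707e-13 m^3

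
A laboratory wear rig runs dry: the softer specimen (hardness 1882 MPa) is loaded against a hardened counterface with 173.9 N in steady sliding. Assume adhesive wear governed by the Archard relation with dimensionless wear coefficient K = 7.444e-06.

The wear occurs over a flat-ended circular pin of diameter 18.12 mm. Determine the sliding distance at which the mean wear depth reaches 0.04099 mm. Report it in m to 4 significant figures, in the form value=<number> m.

Intermediate values are printed rounded. All arithmetic holds full precision; rounded once at the end to four significant digits.
Hardness H = 1882 MPa = 1.882e+09 Pa.
Pin diameter d = 18.12 mm = 0.01812 m. Contact area A = π·d²/4 = π·(0.01812 m)²/4 = 2.579e-04 m².
Depth limit h_lim = 0.04099 mm = 4.099e-05 m.
As SI base values: W = 173.9 N, H = 1.882e+09 Pa, K = 7.444e-06.
Volume at the limit: V_lim = h_lim·A = 4.099e-05 · 2.579e-04 = 1.057e-08 m³.
Inverting, life L = V_lim·H/(K·W) = 1.057e-08 · 1.882e+09 / (7.444e-06 · 173.9) = 1.537e+04 m.

value=1.537e+04 m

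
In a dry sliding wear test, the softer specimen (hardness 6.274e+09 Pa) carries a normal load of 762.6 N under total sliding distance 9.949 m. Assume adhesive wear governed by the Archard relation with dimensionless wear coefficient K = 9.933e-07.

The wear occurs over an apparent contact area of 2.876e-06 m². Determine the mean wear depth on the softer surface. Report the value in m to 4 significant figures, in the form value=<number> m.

The algebra carries full precision — shown intermediates are rounded, and a lone final rounding, at 4 significant digits.
Working in SI base units: W = 762.6 N, H = 6.274e+09 Pa, K = 9.933e-07.
Archard volume V = K·W·L/H = 9.933e-07 · 762.6 · 9.949 / 6.274e+09 = 1.201e-12 m³.
Depth h = V/A = 1.201e-12 / 2.876e-06 = 4.177e-07 m.

value=4.177e-07 m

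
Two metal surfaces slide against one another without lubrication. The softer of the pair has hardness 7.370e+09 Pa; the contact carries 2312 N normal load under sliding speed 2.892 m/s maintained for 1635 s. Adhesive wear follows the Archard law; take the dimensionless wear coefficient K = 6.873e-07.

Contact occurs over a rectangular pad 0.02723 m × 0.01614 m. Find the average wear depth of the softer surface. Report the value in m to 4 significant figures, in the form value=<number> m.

value=2.320e-06 m

Intermediate values are printed rounded, and all arithmetic runs at full float precision — one final rounding: four significant figures.
Convert: The distance L = v·t = 2.892 m/s × 1635 s = 4728 m.
Convert: Contact area A = 0.02723 m × 0.01614 m = 4.395e-04 m².
SI base units throughout: W = 2312 N, H = 7.370e+09 Pa, K = 6.873e-07.
Apply Archard: V = K·W·L/H = 6.873e-07 · 2312 · 4728 / 7.370e+09 = 1.019e-09 m³.
Mean depth h = V/A = 1.019e-09 / 4.395e-04 = 2.320e-06 m.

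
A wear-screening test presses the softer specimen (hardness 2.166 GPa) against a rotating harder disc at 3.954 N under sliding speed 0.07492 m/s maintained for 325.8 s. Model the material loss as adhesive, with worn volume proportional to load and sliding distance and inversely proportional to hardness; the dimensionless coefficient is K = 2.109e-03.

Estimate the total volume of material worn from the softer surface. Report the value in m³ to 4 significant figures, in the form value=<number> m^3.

value=9.397e-11 m^3

Each operation keeps full precision, and intermediates are shown rounded; rounded just once, at four significant digits.
Total distance L = v·t = 0.07492 m/s × 325.8 s = 24.41 m.
Hardness H = 2.166 GPa = 2.166e+09 Pa.
Expressed in SI base units: W = 3.954 N, H = 2.166e+09 Pa, K = 2.109e-03.
Apply Archard: V = K·W·L/H = 2.109e-03 · 3.954 · 24.41 / 2.166e+09 = 9.397e-11 m³.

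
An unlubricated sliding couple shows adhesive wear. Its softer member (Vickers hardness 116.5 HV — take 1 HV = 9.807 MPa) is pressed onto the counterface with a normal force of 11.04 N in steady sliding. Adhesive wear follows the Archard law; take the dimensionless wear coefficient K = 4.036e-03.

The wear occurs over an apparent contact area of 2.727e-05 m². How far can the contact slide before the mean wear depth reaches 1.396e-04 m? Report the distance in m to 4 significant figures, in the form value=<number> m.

value=97.61 m

All arithmetic carries exact precision — the intermediates appear rounded; a lone final rounding, at 4 significant figures.
Hardness H = 116.5 HV × 9.807 MPa/HV = 1143 MPa = 1.143e+09 Pa.
Expressed in SI base units: W = 11.04 N, H = 1.143e+09 Pa, K = 4.036e-03.
Permissible volume V_lim = h_lim·A = 1.396e-04 · 2.727e-05 = 3.807e-09 m³.
So the life L = V_lim·H/(K·W) = 3.807e-09 · 1.143e+09 / (4.036e-03 · 11.04) = 97.61 m.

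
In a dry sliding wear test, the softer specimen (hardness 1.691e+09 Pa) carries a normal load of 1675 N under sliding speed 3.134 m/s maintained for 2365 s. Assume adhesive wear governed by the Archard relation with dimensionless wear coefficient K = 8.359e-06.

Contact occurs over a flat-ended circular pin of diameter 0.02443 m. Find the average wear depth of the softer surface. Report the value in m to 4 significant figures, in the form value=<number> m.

value=1.309e-04 m

All working math keeps exact precision. Intermediate values are printed rounded; rounded once at the end: four significant figures.
Convert: Distance covered L = v·t = 3.134 m/s × 2365 s = 7412 m.
Convert: Contact area A = π·d²/4 = π·(0.02443 m)²/4 = 4.687e-04 m².
In SI base units: W = 1675 N, H = 1.691e+09 Pa, K = 8.359e-06.
Worn volume V = K·W·L/H = 8.359e-06 · 1675 · 7412 / 1.691e+09 = 6.137e-08 m³.
Average depth h = V/A = 6.137e-08 / 4.687e-04 = 1.309e-04 m.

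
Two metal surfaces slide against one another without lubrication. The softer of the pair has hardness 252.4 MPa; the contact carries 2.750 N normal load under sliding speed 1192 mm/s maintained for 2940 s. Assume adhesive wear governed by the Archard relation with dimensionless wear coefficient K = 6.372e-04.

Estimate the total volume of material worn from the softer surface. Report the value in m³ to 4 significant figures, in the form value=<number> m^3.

value=2.433e-08 m^3

All working math carries full float precision, and the intermediates are printed rounded, and one final rounding to four significant digits.
Convert: Sliding speed v = 1192 mm/s = 1.192 m/s. Distance L = v·t = 1.192 m/s × 2940 s = 3504 m.
Convert: Hardness H = 252.4 MPa = 2.524e+08 Pa.
SI base units throughout: W = 2.750 N, H = 2.524e+08 Pa, K = 6.372e-04.
Apply Archard: V = K·W·L/H = 6.372e-04 · 2.750 · 3504 / 2.524e+08 = 2.433e-08 m³.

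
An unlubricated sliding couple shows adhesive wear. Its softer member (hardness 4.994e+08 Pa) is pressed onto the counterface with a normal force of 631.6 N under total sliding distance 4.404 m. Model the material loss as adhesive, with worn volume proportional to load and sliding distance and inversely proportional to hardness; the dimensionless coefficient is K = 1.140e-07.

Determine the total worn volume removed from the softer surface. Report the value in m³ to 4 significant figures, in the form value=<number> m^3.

value=6.350e-13 m^3

Every step maintains full precision — the intermediates are printed rounded — a single final rounding: four significant figures.
In SI base units: W = 631.6 N, H = 4.994e+08 Pa, K = 1.140e-07.
Volume removed: V = K·W·L/H = 1.140e-07 · 631.6 · 4.404 / 4.994e+08 = 6.350e-13 m³.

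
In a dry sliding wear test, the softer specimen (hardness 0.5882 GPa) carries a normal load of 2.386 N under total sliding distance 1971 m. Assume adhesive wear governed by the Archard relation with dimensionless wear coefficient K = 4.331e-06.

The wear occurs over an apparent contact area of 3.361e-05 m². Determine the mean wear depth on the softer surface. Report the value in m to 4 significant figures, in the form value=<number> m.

value=1.030e-06 m

The computation runs at full precision; intermediate values are printed rounded. Rounded once at the end: 4 significant digits.
Hardness H = 0.5882 GPa = 5.882e+08 Pa.
SI base units throughout: W = 2.386 N, H = 5.882e+08 Pa, K = 4.331e-06.
Archard relation: V = K·W·L/H = 4.331e-06 · 2.386 · 1971 / 5.882e+08 = 3.463e-11 m³.
Wear depth h = V/A = 3.463e-11 / 3.361e-05 = 1.030e-06 m.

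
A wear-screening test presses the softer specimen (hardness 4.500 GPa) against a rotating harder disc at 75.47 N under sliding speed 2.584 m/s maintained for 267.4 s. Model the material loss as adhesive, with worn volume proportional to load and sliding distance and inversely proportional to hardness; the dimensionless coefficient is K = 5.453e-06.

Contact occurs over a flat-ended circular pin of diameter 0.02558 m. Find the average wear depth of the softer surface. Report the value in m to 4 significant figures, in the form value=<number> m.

value=1.230e-07 m

Quoted intermediates are rounded. Every step keeps exact precision. Rounded once at the end: 4 significant digits.
Path length L = v·t = 2.584 m/s × 267.4 s = 691.0 m.
Hardness H = 4.500 GPa = 4.500e+09 Pa.
Contact area A = π·d²/4 = π·(0.02558 m)²/4 = 5.139e-04 m².
Restated in SI base units: W = 75.47 N, H = 4.500e+09 Pa, K = 5.453e-06.
Wear volume V = K·W·L/H = 5.453e-06 · 75.47 · 691.0 / 4.500e+09 = 6.319e-11 m³.
Mean depth h = V/A = 6.319e-11 / 5.139e-04 = 1.230e-07 m.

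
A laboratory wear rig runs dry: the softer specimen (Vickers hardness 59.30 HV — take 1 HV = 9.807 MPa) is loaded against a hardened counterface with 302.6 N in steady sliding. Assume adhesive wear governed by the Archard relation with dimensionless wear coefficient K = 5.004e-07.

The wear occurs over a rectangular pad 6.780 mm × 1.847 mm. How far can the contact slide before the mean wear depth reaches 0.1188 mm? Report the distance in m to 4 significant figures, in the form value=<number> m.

Every step maintains full float precision, and intermediate values are displayed rounded. Rounded just once: 4 significant digits.
Hardness H = 59.30 HV × 9.807 MPa/HV = 581.6 MPa = 5.816e+08 Pa.
Pad sides 6.780 mm × 1.847 mm = 0.006780 m × 0.001847 m. Contact area A = 0.006780 m × 0.001847 m = 1.252e-05 m².
Depth limit h_lim = 0.1188 mm = 1.188e-04 m.
Working in SI base units: W = 302.6 N, H = 5.816e+08 Pa, K = 5.004e-07.
Wearable volume V_lim = h_lim·A = 1.188e-04 · 1.252e-05 = 1.488e-09 m³.
Life L = V_lim·H/(K·W) = 1.488e-09 · 5.816e+08 / (5.004e-07 · 302.6) = 5714 m.

value=5714 m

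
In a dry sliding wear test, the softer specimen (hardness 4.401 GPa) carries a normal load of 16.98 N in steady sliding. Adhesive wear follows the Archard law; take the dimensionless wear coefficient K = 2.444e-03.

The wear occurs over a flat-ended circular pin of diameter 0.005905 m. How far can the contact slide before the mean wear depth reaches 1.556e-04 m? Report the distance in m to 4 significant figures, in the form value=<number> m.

Shown intermediates are rounded. The algebra maintains exact precision; a lone final rounding to four significant figures.
Hardness H = 4.401 GPa = 4.401e+09 Pa.
Contact area A = π·d²/4 = π·(0.005905 m)²/4 = 2.739e-05 m².
Expressed in SI base units: W = 16.98 N, H = 4.401e+09 Pa, K = 2.444e-03.
Permissible volume V_lim = h_lim·A = 1.556e-04 · 2.739e-05 = 4.261e-09 m³.
Sliding life L = V_lim·H/(K·W) = 4.261e-09 · 4.401e+09 / (2.444e-03 · 16.98) = 451.9 m.

value=451.9 m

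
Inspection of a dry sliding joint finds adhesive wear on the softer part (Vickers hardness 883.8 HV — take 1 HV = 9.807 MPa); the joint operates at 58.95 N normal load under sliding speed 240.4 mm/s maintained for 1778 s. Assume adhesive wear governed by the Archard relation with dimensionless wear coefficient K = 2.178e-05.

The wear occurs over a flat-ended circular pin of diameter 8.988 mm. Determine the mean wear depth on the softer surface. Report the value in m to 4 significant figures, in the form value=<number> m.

Printed values are rounded, and every step maintains exact precision; rounded just once, at four significant digits.
Sliding speed v = 240.4 mm/s = 0.2404 m/s. Total distance L = v·t = 0.2404 m/s × 1778 s = 427.4 m.
Hardness H = 883.8 HV × 9.807 MPa/HV = 8667 MPa = 8.667e+09 Pa.
Pin diameter d = 8.988 mm = 0.008988 m. Contact area A = π·d²/4 = π·(0.008988 m)²/4 = 6.345e-05 m².
SI base units throughout: W = 58.95 N, H = 8.667e+09 Pa, K = 2.178e-05.
Worn volume V = K·W·L/H = 2.178e-05 · 58.95 · 427.4 / 8.667e+09 = 6.332e-11 m³.
Depth of wear h = V/A = 6.332e-11 / 6.345e-05 = 9.979e-07 m.

value=9.979e-07 m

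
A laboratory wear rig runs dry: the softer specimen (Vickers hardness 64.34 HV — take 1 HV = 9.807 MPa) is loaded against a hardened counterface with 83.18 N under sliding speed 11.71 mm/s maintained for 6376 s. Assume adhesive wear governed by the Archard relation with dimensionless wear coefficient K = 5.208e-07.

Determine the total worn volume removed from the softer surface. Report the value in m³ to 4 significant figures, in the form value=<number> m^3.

The algebra holds exact precision, and displayed values are rounded; a lone final rounding: four significant figures.
Convert: Sliding speed v = 11.71 mm/s = 0.01171 m/s. The distance L = v·t = 0.01171 m/s × 6376 s = 74.66 m.
Convert: Hardness H = 64.34 HV × 9.807 MPa/HV = 631.0 MPa = 6.310e+08 Pa.
In SI base units: W = 83.18 N, H = 6.310e+08 Pa, K = 5.208e-07.
Wear volume V = K·W·L/H = 5.208e-07 · 83.18 · 74.66 / 6.310e+08 = 5.126e-12 m³.

value=5.126e-12 m^3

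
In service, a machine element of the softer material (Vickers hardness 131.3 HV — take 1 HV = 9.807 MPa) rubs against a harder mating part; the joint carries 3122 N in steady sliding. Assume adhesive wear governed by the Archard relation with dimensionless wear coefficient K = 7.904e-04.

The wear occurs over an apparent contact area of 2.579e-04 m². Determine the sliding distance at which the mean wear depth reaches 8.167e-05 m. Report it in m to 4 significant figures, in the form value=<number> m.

value=10.99 m

Intermediate values are printed rounded, and the computation maintains full float precision, and one final rounding: four significant digits.
Hardness H = 131.3 HV × 9.807 MPa/HV = 1288 MPa = 1.288e+09 Pa.
Working in SI base units: W = 3122 N, H = 1.288e+09 Pa, K = 7.904e-04.
Limit volume V_lim = h_lim·A = 8.167e-05 · 2.579e-04 = 2.106e-08 m³.
Sliding life L = V_lim·H/(K·W) = 2.106e-08 · 1.288e+09 / (7.904e-04 · 3122) = 10.99 m.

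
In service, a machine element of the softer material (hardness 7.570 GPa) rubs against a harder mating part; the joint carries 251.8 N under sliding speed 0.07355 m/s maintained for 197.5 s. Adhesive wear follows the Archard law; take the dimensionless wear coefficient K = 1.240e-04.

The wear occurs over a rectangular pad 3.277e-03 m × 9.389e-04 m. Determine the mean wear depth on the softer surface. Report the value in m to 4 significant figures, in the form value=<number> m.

The algebra holds exact precision; intermediate values are displayed rounded. Rounded just once: four significant digits.
Total distance L = v·t = 0.07355 m/s × 197.5 s = 14.53 m.
Hardness H = 7.570 GPa = 7.570e+09 Pa.
Contact area A = 3.277e-03 m × 9.389e-04 m = 3.077e-06 m².
As SI base values: W = 251.8 N, H = 7.570e+09 Pa, K = 1.240e-04.
Volume removed: V = K·W·L/H = 1.240e-04 · 251.8 · 14.53 / 7.570e+09 = 5.991e-11 m³.
Wear depth h = V/A = 5.991e-11 / 3.077e-06 = 1.947e-05 m.

value=1.947e-05 m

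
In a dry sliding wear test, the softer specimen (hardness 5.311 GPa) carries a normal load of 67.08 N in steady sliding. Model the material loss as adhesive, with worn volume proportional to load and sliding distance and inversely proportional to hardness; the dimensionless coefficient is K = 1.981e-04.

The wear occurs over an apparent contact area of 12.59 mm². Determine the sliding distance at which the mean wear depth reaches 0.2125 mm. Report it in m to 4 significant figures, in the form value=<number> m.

value=1069 m

The intermediates appear rounded — all arithmetic keeps full precision — a lone final rounding, at four significant figures.
Convert: Hardness H = 5.311 GPa = 5.311e+09 Pa.
Convert: Contact area A = 12.59 mm² = 1.259e-05 m².
Convert: Depth limit h_lim = 0.2125 mm = 2.125e-04 m.
Collected in SI base units: W = 67.08 N, H = 5.311e+09 Pa, K = 1.981e-04.
Limit volume V_lim = h_lim·A = 2.125e-04 · 1.259e-05 = 2.675e-09 m³.
So the life L = V_lim·H/(K·W) = 2.675e-09 · 5.311e+09 / (1.981e-04 · 67.08) = 1069 m.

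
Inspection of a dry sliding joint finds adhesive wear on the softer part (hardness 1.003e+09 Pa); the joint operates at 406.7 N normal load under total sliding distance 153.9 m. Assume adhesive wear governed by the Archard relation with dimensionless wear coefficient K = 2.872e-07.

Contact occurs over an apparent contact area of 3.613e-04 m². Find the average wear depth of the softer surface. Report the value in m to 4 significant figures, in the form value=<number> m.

value=4.961e-08 m

Each operation carries full precision — intermediate values are displayed rounded; one last rounding, at 4 significant digits.
As SI base values: W = 406.7 N, H = 1.003e+09 Pa, K = 2.872e-07.
Archard volume V = K·W·L/H = 2.872e-07 · 406.7 · 153.9 / 1.003e+09 = 1.792e-11 m³.
Mean depth h = V/A = 1.792e-11 / 3.613e-04 = 4.961e-08 m.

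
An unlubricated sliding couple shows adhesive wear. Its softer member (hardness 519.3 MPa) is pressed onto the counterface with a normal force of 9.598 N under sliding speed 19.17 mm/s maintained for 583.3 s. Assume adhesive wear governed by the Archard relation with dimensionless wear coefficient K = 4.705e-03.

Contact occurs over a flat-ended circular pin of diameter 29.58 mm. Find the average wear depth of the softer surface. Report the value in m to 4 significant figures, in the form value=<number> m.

value=1.415e-06 m

Each operation runs at full float precision; intermediates appear rounded; a single final rounding: four significant figures.
Convert: Sliding speed v = 19.17 mm/s = 0.01917 m/s. Sliding distance L = v·t = 0.01917 m/s × 583.3 s = 11.18 m.
Convert: Hardness H = 519.3 MPa = 5.193e+08 Pa.
Convert: Pin diameter d = 29.58 mm = 0.02958 m. Contact area A = π·d²/4 = π·(0.02958 m)²/4 = 6.872e-04 m².
As SI base values: W = 9.598 N, H = 5.193e+08 Pa, K = 4.705e-03.
By Archard's law, V = K·W·L/H = 4.705e-03 · 9.598 · 11.18 / 5.193e+08 = 9.724e-10 m³.
Mean wear depth h = V/A = 9.724e-10 / 6.872e-04 = 1.415e-06 m.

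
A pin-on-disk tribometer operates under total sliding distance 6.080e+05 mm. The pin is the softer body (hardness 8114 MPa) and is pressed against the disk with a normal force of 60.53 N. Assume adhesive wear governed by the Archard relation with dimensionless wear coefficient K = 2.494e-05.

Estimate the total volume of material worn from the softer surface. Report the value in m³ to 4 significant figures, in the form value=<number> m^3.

The intermediates are displayed rounded, and each operation carries full precision — one final rounding: four significant digits.
Convert: Sliding distance L = 6.080e+05 mm = 608.0 m.
Convert: Hardness H = 8114 MPa = 8.114e+09 Pa.
In SI base units: W = 60.53 N, H = 8.114e+09 Pa, K = 2.494e-05.
By Archard's law, V = K·W·L/H = 2.494e-05 · 60.53 · 608.0 / 8.114e+09 = 1.131e-10 m³.

value=1.131e-10 m^3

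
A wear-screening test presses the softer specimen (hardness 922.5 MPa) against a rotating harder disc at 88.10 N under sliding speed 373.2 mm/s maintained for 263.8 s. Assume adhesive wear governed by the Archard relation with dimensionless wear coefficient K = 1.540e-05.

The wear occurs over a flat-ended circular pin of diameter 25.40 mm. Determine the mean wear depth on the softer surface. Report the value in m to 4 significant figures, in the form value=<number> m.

value=2.858e-07 m

Intermediates appear rounded; all arithmetic runs at exact precision. Rounded just once, at four significant figures.
Sliding speed v = 373.2 mm/s = 0.3732 m/s. Distance L = v·t = 0.3732 m/s × 263.8 s = 98.45 m.
Hardness H = 922.5 MPa = 9.225e+08 Pa.
Pin diameter d = 25.40 mm = 0.02540 m. Contact area A = π·d²/4 = π·(0.02540 m)²/4 = 5.067e-04 m².
Restated in SI base units: W = 88.10 N, H = 9.225e+08 Pa, K = 1.540e-05.
Volume removed: V = K·W·L/H = 1.540e-05 · 88.10 · 98.45 / 9.225e+08 = 1.448e-10 m³.
Wear depth h = V/A = 1.448e-10 / 5.067e-04 = 2.858e-07 m.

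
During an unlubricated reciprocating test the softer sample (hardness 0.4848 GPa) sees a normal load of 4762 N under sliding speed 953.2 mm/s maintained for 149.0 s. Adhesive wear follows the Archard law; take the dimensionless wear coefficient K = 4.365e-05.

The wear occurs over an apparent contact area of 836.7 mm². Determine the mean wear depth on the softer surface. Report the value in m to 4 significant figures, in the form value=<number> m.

The intermediates are shown rounded. The algebra carries full precision, and one final rounding to 4 significant figures.
Convert: Sliding speed v = 953.2 mm/s = 0.9532 m/s. Distance covered L = v·t = 0.9532 m/s × 149.0 s = 142.0 m.
Convert: Hardness H = 0.4848 GPa = 4.848e+08 Pa.
Convert: Contact area A = 836.7 mm² = 8.367e-04 m².
SI base units throughout: W = 4762 N, H = 4.848e+08 Pa, K = 4.365e-05.
Wear volume V = K·W·L/H = 4.365e-05 · 4762 · 142.0 / 4.848e+08 = 6.089e-08 m³.
Wear depth h = V/A = 6.089e-08 / 8.367e-04 = 7.278e-05 m.

value=7.278e-05 m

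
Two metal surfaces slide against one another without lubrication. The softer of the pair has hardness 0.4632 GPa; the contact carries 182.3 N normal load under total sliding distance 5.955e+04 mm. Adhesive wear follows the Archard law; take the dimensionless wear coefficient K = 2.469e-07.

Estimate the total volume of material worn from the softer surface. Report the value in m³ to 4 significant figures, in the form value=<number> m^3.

value=5.787e-12 m^3

Printed values are rounded. Each operation carries exact precision. Rounded just once to four significant figures.
Distance covered L = 5.955e+04 mm = 59.55 m.
Hardness H = 0.4632 GPa = 4.632e+08 Pa.
In SI base units, W = 182.3 N, H = 4.632e+08 Pa, K = 2.469e-07.
The Archard volume V = K·W·L/H = 2.469e-07 · 182.3 · 59.55 / 4.632e+08 = 5.787e-12 m³.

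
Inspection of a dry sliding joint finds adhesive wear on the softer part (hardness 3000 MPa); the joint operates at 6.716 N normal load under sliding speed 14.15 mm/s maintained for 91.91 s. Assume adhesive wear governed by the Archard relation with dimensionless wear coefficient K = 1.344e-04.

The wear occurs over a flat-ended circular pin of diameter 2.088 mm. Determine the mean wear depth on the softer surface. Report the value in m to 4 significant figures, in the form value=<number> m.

value=1.143e-07 m

Intermediates appear rounded; the algebra holds full precision. Rounded once at the end: four significant digits.
Sliding speed v = 14.15 mm/s = 0.01415 m/s. The distance L = v·t = 0.01415 m/s × 91.91 s = 1.301 m.
Hardness H = 3000 MPa = 3.000e+09 Pa.
Pin diameter d = 2.088 mm = 0.002088 m. Contact area A = π·d²/4 = π·(0.002088 m)²/4 = 3.424e-06 m².
In SI base units, W = 6.716 N, H = 3.000e+09 Pa, K = 1.344e-04.
Volume removed: V = K·W·L/H = 1.344e-04 · 6.716 · 1.301 / 3.000e+09 = 3.913e-13 m³.
Depth h = V/A = 3.913e-13 / 3.424e-06 = 1.143e-07 m.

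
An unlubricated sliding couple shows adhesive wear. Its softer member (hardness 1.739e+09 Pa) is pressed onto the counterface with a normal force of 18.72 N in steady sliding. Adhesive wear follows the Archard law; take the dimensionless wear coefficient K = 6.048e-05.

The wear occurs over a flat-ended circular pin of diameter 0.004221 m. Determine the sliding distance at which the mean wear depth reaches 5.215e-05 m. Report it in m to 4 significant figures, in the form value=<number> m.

value=1121 m

All working math runs at full precision — quoted intermediates are rounded — one last rounding, at 4 significant digits.
Convert: Contact area A = π·d²/4 = π·(0.004221 m)²/4 = 1.399e-05 m².
In SI base units, W = 18.72 N, H = 1.739e+09 Pa, K = 6.048e-05.
Limit volume V_lim = h_lim·A = 5.215e-05 · 1.399e-05 = 7.298e-10 m³.
Inverting, life L = V_lim·H/(K·W) = 7.298e-10 · 1.739e+09 / (6.048e-05 · 18.72) = 1121 m.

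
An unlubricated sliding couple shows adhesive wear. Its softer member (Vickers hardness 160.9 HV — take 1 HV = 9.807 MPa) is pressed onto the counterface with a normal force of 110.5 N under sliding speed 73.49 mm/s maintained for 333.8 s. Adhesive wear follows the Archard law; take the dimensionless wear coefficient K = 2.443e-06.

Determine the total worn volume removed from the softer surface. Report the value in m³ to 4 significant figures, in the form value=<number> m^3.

Quoted intermediates are rounded — every step keeps full precision. Rounded once at the end: four significant digits.
Convert: Sliding speed v = 73.49 mm/s = 0.07349 m/s. Sliding distance L = v·t = 0.07349 m/s × 333.8 s = 24.53 m.
Convert: Hardness H = 160.9 HV × 9.807 MPa/HV = 1578 MPa = 1.578e+09 Pa.
As SI base values: W = 110.5 N, H = 1.578e+09 Pa, K = 2.443e-06.
Volume removed: V = K·W·L/H = 2.443e-06 · 110.5 · 24.53 / 1.578e+09 = 4.197e-12 m³.

value=4.197e-12 m^3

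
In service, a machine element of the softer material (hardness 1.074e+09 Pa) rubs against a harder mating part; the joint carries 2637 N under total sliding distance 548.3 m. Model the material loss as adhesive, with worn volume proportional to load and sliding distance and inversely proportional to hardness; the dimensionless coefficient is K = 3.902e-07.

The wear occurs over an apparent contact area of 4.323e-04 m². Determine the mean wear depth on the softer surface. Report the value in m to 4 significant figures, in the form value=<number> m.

All arithmetic carries full precision. Intermediate values are shown rounded — a lone final rounding: 4 significant digits.
Working in SI base units: W = 2637 N, H = 1.074e+09 Pa, K = 3.902e-07.
Wear volume V = K·W·L/H = 3.902e-07 · 2637 · 548.3 / 1.074e+09 = 5.253e-10 m³.
Mean depth h = V/A = 5.253e-10 / 4.323e-04 = 1.215e-06 m.

value=1.215e-06 m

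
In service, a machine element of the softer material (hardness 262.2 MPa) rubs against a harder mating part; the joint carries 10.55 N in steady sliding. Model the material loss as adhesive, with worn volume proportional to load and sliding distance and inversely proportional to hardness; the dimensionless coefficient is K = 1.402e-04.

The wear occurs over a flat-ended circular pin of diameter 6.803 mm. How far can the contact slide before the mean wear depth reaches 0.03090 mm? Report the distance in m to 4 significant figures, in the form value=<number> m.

The algebra keeps exact precision, and the intermediates are displayed rounded. Rounded just once: four significant figures.
Hardness H = 262.2 MPa = 2.622e+08 Pa.
Pin diameter d = 6.803 mm = 0.006803 m. Contact area A = π·d²/4 = π·(0.006803 m)²/4 = 3.635e-05 m².
Depth limit h_lim = 0.03090 mm = 3.090e-05 m.
In SI base units, W = 10.55 N, H = 2.622e+08 Pa, K = 1.402e-04.
Limit volume V_lim = h_lim·A = 3.090e-05 · 3.635e-05 = 1.123e-09 m³.
Life L = V_lim·H/(K·W) = 1.123e-09 · 2.622e+08 / (1.402e-04 · 10.55) = 199.1 m.

value=199.1 m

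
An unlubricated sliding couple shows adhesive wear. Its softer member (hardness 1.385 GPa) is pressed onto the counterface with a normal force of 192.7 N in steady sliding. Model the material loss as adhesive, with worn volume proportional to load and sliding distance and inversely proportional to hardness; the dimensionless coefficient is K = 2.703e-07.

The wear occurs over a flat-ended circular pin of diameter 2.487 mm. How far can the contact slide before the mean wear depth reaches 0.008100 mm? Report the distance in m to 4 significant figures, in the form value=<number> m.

The intermediates appear rounded. All arithmetic carries exact precision — a single final rounding, at four significant digits.
Hardness H = 1.385 GPa = 1.385e+09 Pa.
Pin diameter d = 2.487 mm = 0.002487 m. Contact area A = π·d²/4 = π·(0.002487 m)²/4 = 4.858e-06 m².
Depth limit h_lim = 0.008100 mm = 8.100e-06 m.
Collected in SI base units: W = 192.7 N, H = 1.385e+09 Pa, K = 2.703e-07.
Wearable volume V_lim = h_lim·A = 8.100e-06 · 4.858e-06 = 3.935e-11 m³.
Inverting, life L = V_lim·H/(K·W) = 3.935e-11 · 1.385e+09 / (2.703e-07 · 192.7) = 1046 m.

value=1046 m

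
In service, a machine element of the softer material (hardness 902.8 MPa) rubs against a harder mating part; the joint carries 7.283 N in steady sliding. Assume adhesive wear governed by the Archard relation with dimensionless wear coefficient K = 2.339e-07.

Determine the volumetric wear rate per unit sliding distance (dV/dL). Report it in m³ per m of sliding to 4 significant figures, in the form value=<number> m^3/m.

Intermediates are displayed rounded — the algebra maintains exact precision. Rounded just once, at four significant figures.
Hardness H = 902.8 MPa = 9.028e+08 Pa.
As SI base values: W = 7.283 N, H = 9.028e+08 Pa, K = 2.339e-07.
Sliding wear rate dV/dL = K·W/H — distance-free: 2.339e-07 · 7.283 / 9.028e+08 = 1.887e-15 m³/m.

value=1.887e-15 m^3/m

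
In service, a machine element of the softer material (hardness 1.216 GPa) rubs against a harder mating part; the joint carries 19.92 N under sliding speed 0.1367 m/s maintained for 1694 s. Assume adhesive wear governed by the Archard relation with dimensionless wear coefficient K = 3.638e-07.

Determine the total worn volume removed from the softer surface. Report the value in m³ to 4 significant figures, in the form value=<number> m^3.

Printed values are rounded — every step keeps full precision; rounded once at the end to 4 significant figures.
Total distance L = v·t = 0.1367 m/s × 1694 s = 231.6 m.
Hardness H = 1.216 GPa = 1.216e+09 Pa.
Working in SI base units: W = 19.92 N, H = 1.216e+09 Pa, K = 3.638e-07.
Worn volume V = K·W·L/H = 3.638e-07 · 19.92 · 231.6 / 1.216e+09 = 1.380e-12 m³.

value=1.380e-12 m^3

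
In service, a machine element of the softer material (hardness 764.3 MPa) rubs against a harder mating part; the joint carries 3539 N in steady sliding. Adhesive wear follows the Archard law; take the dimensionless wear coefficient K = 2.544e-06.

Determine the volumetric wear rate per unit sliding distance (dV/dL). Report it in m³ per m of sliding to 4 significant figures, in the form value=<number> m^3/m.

The algebra keeps full float precision — quoted intermediates are rounded, and a lone final rounding: 4 significant figures.
Hardness H = 764.3 MPa = 7.643e+08 Pa.
In SI base units: W = 3539 N, H = 7.643e+08 Pa, K = 2.544e-06.
Rate of wear dV/dL = K·W/H, per unit distance: 2.544e-06 · 3539 / 7.643e+08 = 1.178e-11 m³/m.

value=1.178e-11 m^3/m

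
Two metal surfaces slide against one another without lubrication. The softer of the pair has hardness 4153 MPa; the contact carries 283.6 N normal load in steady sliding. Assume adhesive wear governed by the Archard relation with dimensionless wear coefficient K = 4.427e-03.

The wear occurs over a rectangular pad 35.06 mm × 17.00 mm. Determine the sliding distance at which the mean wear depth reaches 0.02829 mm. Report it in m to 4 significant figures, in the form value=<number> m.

value=55.78 m

The intermediates are printed rounded. All working math carries full precision; one last rounding to 4 significant figures.
Convert: Hardness H = 4153 MPa = 4.153e+09 Pa.
Convert: Pad sides 35.06 mm × 17.00 mm = 0.03506 m × 0.01700 m. Contact area A = 0.03506 m × 0.01700 m = 5.960e-04 m².
Convert: Depth limit h_lim = 0.02829 mm = 2.829e-05 m.
In SI base units: W = 283.6 N, H = 4.153e+09 Pa, K = 4.427e-03.
At the depth limit, V_lim = h_lim·A = 2.829e-05 · 5.960e-04 = 1.686e-08 m³.
So the life L = V_lim·H/(K·W) = 1.686e-08 · 4.153e+09 / (4.427e-03 · 283.6) = 55.78 m.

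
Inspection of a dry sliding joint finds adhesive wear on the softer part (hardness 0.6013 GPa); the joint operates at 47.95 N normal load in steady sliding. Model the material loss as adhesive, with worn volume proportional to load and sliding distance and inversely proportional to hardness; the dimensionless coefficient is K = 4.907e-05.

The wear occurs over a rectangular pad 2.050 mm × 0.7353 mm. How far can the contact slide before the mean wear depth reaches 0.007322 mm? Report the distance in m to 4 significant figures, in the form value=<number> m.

value=2.821 m

All working math maintains exact precision — the intermediates appear rounded, and one final rounding: 4 significant digits.
Hardness H = 0.6013 GPa = 6.013e+08 Pa.
Pad sides 2.050 mm × 0.7353 mm = 2.050e-03 m × 7.353e-04 m. Contact area A = 2.050e-03 m × 7.353e-04 m = 1.507e-06 m².
Depth limit h_lim = 0.007322 mm = 7.322e-06 m.
As SI base values: W = 47.95 N, H = 6.013e+08 Pa, K = 4.907e-05.
Allowed volume V_lim = h_lim·A = 7.322e-06 · 1.507e-06 = 1.104e-11 m³.
Inverting, life L = V_lim·H/(K·W) = 1.104e-11 · 6.013e+08 / (4.907e-05 · 47.95) = 2.821 m.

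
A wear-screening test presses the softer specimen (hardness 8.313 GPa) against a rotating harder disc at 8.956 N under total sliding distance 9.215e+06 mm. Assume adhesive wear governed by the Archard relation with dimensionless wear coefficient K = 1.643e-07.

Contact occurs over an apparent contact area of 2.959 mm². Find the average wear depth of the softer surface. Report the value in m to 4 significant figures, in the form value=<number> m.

Each operation runs at exact precision, and the intermediates are shown rounded, and one final rounding: four significant figures.
Path length L = 9.215e+06 mm = 9215 m.
Hardness H = 8.313 GPa = 8.313e+09 Pa.
Contact area A = 2.959 mm² = 2.959e-06 m².
Working in SI base units: W = 8.956 N, H = 8.313e+09 Pa, K = 1.643e-07.
Archard relation: V = K·W·L/H = 1.643e-07 · 8.956 · 9215 / 8.313e+09 = 1.631e-12 m³.
Average depth h = V/A = 1.631e-12 / 2.959e-06 = 5.512e-07 m.

value=5.512e-07 m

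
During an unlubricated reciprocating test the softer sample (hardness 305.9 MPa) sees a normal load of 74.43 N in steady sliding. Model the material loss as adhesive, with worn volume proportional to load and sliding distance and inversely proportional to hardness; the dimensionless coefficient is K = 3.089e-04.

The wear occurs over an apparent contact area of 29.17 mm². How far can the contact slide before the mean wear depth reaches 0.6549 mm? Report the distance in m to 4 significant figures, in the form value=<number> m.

The intermediates appear rounded — each operation carries full float precision; a single final rounding: four significant figures.
Hardness H = 305.9 MPa = 3.059e+08 Pa.
Contact area A = 29.17 mm² = 2.917e-05 m².
Depth limit h_lim = 0.6549 mm = 6.549e-04 m.
Restated in SI base units: W = 74.43 N, H = 3.059e+08 Pa, K = 3.089e-04.
Limit volume V_lim = h_lim·A = 6.549e-04 · 2.917e-05 = 1.910e-08 m³.
Life L = V_lim·H/(K·W) = 1.910e-08 · 3.059e+08 / (3.089e-04 · 74.43) = 254.2 m.

value=254.2 m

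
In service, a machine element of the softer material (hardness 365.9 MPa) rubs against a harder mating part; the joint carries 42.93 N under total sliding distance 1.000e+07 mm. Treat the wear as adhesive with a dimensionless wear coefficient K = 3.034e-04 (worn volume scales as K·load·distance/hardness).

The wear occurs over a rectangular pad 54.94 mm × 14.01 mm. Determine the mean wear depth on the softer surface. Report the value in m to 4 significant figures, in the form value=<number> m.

All arithmetic maintains exact precision — intermediate values are displayed rounded; a single final rounding: 4 significant digits.
Convert: Distance L = 1.000e+07 mm = 1.000e+04 m.
Convert: Hardness H = 365.9 MPa = 3.659e+08 Pa.
Convert: Pad sides 54.94 mm × 14.01 mm = 0.05494 m × 0.01401 m. Contact area A = 0.05494 m × 0.01401 m = 7.697e-04 m².
In SI base units, W = 42.93 N, H = 3.659e+08 Pa, K = 3.034e-04.
By Archard's law, V = K·W·L/H = 3.034e-04 · 42.93 · 1.000e+04 / 3.659e+08 = 3.560e-07 m³.
Mean depth h = V/A = 3.560e-07 / 7.697e-04 = 4.625e-04 m.

value=4.625e-04 m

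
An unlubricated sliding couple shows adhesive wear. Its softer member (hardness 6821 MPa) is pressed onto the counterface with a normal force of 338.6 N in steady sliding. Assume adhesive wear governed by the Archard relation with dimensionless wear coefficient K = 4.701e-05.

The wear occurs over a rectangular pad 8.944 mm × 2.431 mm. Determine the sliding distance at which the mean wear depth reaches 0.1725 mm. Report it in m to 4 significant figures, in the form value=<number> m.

The algebra carries full float precision. Shown intermediates are rounded. Rounded just once: four significant figures.
Hardness H = 6821 MPa = 6.821e+09 Pa.
Pad sides 8.944 mm × 2.431 mm = 0.008944 m × 0.002431 m. Contact area A = 0.008944 m × 0.002431 m = 2.174e-05 m².
Depth limit h_lim = 0.1725 mm = 1.725e-04 m.
Expressed in SI base units: W = 338.6 N, H = 6.821e+09 Pa, K = 4.701e-05.
Limit volume V_lim = h_lim·A = 1.725e-04 · 2.174e-05 = 3.751e-09 m³.
Sliding life L = V_lim·H/(K·W) = 3.751e-09 · 6.821e+09 / (4.701e-05 · 338.6) = 1607 m.

value=1607 m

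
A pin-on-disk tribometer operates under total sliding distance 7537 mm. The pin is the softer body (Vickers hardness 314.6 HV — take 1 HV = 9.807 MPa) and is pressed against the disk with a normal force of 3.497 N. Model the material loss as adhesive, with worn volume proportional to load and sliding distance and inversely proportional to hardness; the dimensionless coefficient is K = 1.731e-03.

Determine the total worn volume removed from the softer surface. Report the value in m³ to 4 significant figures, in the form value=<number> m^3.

value=1.479e-11 m^3

The computation holds exact precision, and intermediates are displayed rounded; a lone final rounding, at 4 significant digits.
The distance L = 7537 mm = 7.537 m.
Hardness H = 314.6 HV × 9.807 MPa/HV = 3085 MPa = 3.085e+09 Pa.
Working in SI base units: W = 3.497 N, H = 3.085e+09 Pa, K = 1.731e-03.
Wear volume V = K·W·L/H = 1.731e-03 · 3.497 · 7.537 / 3.085e+09 = 1.479e-11 m³.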